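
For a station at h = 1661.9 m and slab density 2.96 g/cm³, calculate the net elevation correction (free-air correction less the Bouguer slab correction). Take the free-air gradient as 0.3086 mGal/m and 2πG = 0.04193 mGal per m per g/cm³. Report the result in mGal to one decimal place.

Combined gradient = 0.3086 − 0.04193 × 2.96 = 0.1844872 mGal/m
Combined elevation correction = 0.1844872 × 1661.9 = 306.6 mGal

306.6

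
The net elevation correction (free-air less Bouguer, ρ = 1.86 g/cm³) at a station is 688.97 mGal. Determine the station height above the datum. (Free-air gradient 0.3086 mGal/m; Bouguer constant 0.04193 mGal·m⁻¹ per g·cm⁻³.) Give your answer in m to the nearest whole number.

2988

Combined gradient = 0.3086 − 0.04193 × 1.86 = 0.2306102 mGal/m
h = 688.97 / 0.2306102 = 2987.60 m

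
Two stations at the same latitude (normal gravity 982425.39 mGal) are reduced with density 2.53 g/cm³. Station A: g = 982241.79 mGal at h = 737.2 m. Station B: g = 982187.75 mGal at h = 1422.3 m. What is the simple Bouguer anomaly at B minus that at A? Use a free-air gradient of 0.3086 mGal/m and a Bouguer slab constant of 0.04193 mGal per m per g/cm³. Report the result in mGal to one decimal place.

84.7

Δg_SB(A) = 982241.79 − 982425.39 + 0.3086×737.2 − 0.04193×2.53×737.2 = -34.30 mGal
Δg_SB(B) = 982187.75 − 982425.39 + 0.3086×1422.3 − 0.04193×2.53×1422.3 = 50.40 mGal
Difference = 50.40 − (-34.30) = 84.70 mGal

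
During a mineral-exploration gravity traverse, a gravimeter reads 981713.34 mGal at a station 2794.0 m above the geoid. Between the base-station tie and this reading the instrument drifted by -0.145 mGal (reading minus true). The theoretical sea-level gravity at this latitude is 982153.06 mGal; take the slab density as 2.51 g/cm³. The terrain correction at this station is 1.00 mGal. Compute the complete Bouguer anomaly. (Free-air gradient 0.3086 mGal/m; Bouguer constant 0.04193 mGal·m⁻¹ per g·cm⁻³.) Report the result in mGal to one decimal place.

Drift-corrected reading = 981713.34 − (-0.145) = 981713.485 mGal
Free-air correction = 0.3086 × 2794.0 = 862.23 mGal
Free-air anomaly = 981713.485 − 982153.06 + (862.23) = 422.655 mGal
Bouguer slab correction = 0.04193 × 2.51 × 2794.0 = 294.05 mGal
Simple Bouguer anomaly = 422.655 − (294.05) = 128.605 mGal
Complete Bouguer anomaly = 128.605 + 1.00 = 129.605 mGal

129.6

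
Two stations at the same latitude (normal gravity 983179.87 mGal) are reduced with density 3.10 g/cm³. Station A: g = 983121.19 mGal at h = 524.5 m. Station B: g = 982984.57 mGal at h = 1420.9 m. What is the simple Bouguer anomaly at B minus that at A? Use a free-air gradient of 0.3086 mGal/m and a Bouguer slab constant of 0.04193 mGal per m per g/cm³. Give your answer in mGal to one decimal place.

Δg_SB(A) = 983121.19 − 983179.87 + 0.3086×524.5 − 0.04193×3.10×524.5 = 35.00 mGal
Δg_SB(B) = 982984.57 − 983179.87 + 0.3086×1420.9 − 0.04193×3.10×1420.9 = 58.50 mGal
Difference = 58.50 − (35.00) = 23.50 mGal

23.5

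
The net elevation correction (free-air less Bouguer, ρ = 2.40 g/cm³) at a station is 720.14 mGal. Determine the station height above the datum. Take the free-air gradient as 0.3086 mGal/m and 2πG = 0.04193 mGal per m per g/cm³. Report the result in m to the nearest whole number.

3463

Combined gradient = 0.3086 − 0.04193 × 2.40 = 0.2079680 mGal/m
h = 720.14 / 0.2079680 = 3462.74 m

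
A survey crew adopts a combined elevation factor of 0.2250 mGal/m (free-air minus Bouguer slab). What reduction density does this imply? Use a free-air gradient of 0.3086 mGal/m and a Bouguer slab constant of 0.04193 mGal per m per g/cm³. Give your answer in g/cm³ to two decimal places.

1.99

0.2250 = 0.3086 − 0.04193 × ρ
ρ = (0.3086 − 0.2250) / 0.04193 = 1.99 g/cm³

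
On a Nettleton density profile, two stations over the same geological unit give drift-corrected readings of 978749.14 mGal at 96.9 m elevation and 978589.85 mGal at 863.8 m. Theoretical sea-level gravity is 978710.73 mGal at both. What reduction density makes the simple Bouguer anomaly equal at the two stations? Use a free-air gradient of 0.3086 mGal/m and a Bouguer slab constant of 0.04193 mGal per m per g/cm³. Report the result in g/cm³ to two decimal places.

Δg_obs = 978589.85 − 978749.14 = -159.29 mGal over Δh = 863.8 − 96.9 = 766.9 m
Equal Bouguer anomalies ⇒ Δg_obs + (0.3086 − 0.04193ρ)·Δh = 0
0.3086 − 0.04193ρ = −Δg_obs/Δh = 0.20771
ρ = (0.3086 − 0.20771) / 0.04193 = 2.41 g/cm³

2.41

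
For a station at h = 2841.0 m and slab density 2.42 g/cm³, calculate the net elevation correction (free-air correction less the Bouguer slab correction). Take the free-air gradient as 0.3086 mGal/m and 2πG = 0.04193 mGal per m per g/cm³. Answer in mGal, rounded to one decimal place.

Combined gradient = 0.3086 − 0.04193 × 2.42 = 0.2071294 mGal/m
Combined elevation correction = 0.2071294 × 2841.0 = 588.5 mGal

588.5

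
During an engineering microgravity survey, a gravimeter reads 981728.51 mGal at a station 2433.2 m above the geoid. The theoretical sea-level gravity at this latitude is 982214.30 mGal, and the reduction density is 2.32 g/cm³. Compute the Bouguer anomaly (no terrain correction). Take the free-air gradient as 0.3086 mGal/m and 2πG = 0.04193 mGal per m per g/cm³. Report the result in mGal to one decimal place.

Free-air correction = 0.3086 × 2433.2 = 750.89 mGal
Free-air anomaly = 981728.51 − 982214.30 + (750.89) = 265.10 mGal
Bouguer slab correction = 0.04193 × 2.32 × 2433.2 = 236.70 mGal
Simple Bouguer anomaly = 265.10 − (236.70) = 28.40 mGal

28.4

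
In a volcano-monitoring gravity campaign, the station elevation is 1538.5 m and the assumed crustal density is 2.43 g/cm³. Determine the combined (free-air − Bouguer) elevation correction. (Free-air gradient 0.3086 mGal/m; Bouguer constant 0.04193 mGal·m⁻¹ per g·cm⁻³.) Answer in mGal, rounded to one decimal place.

318.0

Combined gradient = 0.3086 − 0.04193 × 2.43 = 0.2067101 mGal/m
Combined elevation correction = 0.2067101 × 1538.5 = 318.0 mGal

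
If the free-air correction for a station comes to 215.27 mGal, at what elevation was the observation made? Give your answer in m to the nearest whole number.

698

h = 215.27 / 0.3086 = 697.57 m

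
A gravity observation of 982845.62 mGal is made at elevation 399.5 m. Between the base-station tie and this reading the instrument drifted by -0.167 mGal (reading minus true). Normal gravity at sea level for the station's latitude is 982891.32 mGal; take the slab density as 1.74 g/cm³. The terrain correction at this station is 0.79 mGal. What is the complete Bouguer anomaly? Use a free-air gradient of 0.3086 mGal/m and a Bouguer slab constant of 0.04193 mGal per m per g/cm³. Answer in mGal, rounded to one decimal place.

Drift-corrected reading = 982845.62 − (-0.167) = 982845.787 mGal
Free-air correction = 0.3086 × 399.5 = 123.29 mGal
Free-air anomaly = 982845.787 − 982891.32 + (123.29) = 77.757 mGal
Bouguer slab correction = 0.04193 × 1.74 × 399.5 = 29.15 mGal
Simple Bouguer anomaly = 77.757 − (29.15) = 48.607 mGal
Complete Bouguer anomaly = 48.607 + 0.79 = 49.397 mGal

49.4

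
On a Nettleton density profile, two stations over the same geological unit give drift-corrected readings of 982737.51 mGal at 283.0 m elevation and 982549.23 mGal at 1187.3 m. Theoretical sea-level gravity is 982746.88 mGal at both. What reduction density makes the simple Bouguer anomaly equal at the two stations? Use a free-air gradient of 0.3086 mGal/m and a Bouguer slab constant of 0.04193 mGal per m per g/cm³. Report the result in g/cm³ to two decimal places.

2.39

Δg_obs = 982549.23 − 982737.51 = -188.28 mGal over Δh = 1187.3 − 283.0 = 904.3 m
Equal Bouguer anomalies ⇒ Δg_obs + (0.3086 − 0.04193ρ)·Δh = 0
0.3086 − 0.04193ρ = −Δg_obs/Δh = 0.20821
ρ = (0.3086 − 0.20821) / 0.04193 = 2.39 g/cm³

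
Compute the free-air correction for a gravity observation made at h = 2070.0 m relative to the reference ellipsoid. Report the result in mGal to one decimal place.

638.8

Free-air correction = 0.3086 × 2070.0 = 638.8 mGal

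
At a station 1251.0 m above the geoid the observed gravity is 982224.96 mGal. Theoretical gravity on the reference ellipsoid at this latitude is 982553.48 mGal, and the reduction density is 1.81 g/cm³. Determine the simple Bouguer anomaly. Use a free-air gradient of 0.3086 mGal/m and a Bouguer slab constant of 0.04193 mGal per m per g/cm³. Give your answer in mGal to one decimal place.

-37.4

Free-air correction = 0.3086 × 1251.0 = 386.06 mGal
Free-air anomaly = 982224.96 − 982553.48 + (386.06) = 57.54 mGal
Bouguer slab correction = 0.04193 × 1.81 × 1251.0 = 94.94 mGal
Simple Bouguer anomaly = 57.54 − (94.94) = -37.40 mGal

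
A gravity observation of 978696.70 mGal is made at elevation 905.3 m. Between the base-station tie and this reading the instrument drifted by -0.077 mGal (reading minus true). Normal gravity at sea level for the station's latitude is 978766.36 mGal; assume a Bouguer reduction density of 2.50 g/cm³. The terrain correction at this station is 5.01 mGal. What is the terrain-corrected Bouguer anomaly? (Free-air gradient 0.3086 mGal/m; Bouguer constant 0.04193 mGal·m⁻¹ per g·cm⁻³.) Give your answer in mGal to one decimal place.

119.9

Drift-corrected reading = 978696.70 − (-0.077) = 978696.777 mGal
Free-air correction = 0.3086 × 905.3 = 279.38 mGal
Free-air anomaly = 978696.777 − 978766.36 + (279.38) = 209.797 mGal
Bouguer slab correction = 0.04193 × 2.50 × 905.3 = 94.90 mGal
Simple Bouguer anomaly = 209.797 − (94.90) = 114.897 mGal
Complete Bouguer anomaly = 114.897 + 5.01 = 119.907 mGal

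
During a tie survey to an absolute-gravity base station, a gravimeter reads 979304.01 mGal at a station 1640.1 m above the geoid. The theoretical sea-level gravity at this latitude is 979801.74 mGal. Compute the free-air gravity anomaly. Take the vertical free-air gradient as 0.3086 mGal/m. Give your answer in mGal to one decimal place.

Free-air correction = 0.3086 × 1640.1 = 506.13 mGal
Free-air anomaly = 979304.01 − 979801.74 + (506.13) = 8.40 mGal

8.4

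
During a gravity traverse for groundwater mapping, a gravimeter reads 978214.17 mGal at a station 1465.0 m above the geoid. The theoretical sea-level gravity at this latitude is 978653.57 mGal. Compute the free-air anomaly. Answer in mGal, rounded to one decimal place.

12.7

Free-air correction = 0.3086 × 1465.0 = 452.10 mGal
Free-air anomaly = 978214.17 − 978653.57 + (452.10) = 12.70 mGal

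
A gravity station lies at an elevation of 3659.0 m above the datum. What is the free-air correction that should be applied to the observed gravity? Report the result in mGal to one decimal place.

1129.2

Free-air correction = 0.3086 × 3659.0 = 1129.2 mGal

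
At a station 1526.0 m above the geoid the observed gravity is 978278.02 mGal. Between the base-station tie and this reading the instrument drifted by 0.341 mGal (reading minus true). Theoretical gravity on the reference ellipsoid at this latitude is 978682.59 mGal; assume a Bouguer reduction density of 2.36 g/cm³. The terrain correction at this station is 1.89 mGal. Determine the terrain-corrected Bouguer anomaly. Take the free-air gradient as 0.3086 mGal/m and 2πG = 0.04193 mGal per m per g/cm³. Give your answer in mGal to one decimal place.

-83.1

Drift-corrected reading = 978278.02 − (0.341) = 978277.679 mGal
Free-air correction = 0.3086 × 1526.0 = 470.92 mGal
Free-air anomaly = 978277.679 − 978682.59 + (470.92) = 66.009 mGal
Bouguer slab correction = 0.04193 × 2.36 × 1526.0 = 151.01 mGal
Simple Bouguer anomaly = 66.009 − (151.01) = -85.001 mGal
Complete Bouguer anomaly = -85.001 + 1.89 = -83.111 mGal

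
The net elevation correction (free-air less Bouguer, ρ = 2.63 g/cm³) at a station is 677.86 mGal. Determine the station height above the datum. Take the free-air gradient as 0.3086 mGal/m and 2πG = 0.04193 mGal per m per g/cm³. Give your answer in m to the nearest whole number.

Combined gradient = 0.3086 − 0.04193 × 2.63 = 0.1983241 mGal/m
h = 677.86 / 0.1983241 = 3417.94 m

3418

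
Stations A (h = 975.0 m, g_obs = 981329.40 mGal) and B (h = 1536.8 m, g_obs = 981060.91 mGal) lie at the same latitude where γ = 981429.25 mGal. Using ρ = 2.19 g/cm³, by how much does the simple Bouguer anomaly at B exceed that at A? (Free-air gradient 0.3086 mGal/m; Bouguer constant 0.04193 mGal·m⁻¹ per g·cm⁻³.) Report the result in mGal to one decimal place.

-146.7

Δg_SB(A) = 981329.40 − 981429.25 + 0.3086×975.0 − 0.04193×2.19×975.0 = 111.50 mGal
Δg_SB(B) = 981060.91 − 981429.25 + 0.3086×1536.8 − 0.04193×2.19×1536.8 = -35.20 mGal
Difference = -35.20 − (111.50) = -146.70 mGal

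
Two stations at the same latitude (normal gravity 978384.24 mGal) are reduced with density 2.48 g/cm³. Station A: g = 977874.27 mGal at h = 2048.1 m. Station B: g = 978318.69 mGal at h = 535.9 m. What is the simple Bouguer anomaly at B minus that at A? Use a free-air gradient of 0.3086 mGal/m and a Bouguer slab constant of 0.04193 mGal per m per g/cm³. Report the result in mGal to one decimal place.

Δg_SB(A) = 977874.27 − 978384.24 + 0.3086×2048.1 − 0.04193×2.48×2048.1 = -90.90 mGal
Δg_SB(B) = 978318.69 − 978384.24 + 0.3086×535.9 − 0.04193×2.48×535.9 = 44.10 mGal
Difference = 44.10 − (-90.90) = 135.00 mGal

135.0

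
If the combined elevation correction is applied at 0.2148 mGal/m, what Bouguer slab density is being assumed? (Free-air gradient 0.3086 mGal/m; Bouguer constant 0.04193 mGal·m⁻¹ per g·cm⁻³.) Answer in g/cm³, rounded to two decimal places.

0.2148 = 0.3086 − 0.04193 × ρ
ρ = (0.3086 − 0.2148) / 0.04193 = 2.24 g/cm³

2.24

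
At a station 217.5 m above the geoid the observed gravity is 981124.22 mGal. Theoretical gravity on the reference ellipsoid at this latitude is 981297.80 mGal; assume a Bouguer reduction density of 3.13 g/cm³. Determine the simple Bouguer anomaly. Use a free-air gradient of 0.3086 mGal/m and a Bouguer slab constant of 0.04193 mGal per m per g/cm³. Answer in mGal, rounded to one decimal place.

Free-air correction = 0.3086 × 217.5 = 67.12 mGal
Free-air anomaly = 981124.22 − 981297.80 + (67.12) = -106.46 mGal
Bouguer slab correction = 0.04193 × 3.13 × 217.5 = 28.54 mGal
Simple Bouguer anomaly = -106.46 − (28.54) = -135.00 mGal

-135.0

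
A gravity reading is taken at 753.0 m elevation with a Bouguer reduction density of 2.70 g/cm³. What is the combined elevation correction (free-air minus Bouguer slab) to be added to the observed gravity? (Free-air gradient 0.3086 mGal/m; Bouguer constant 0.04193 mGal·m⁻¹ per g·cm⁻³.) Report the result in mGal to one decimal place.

Combined gradient = 0.3086 − 0.04193 × 2.70 = 0.1953890 mGal/m
Combined elevation correction = 0.1953890 × 753.0 = 147.1 mGal

147.1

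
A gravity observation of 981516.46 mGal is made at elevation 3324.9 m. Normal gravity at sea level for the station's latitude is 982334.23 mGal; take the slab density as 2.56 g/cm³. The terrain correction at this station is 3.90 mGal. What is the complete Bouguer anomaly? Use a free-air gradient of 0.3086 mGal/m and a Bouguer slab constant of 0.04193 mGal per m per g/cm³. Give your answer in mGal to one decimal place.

-144.7

Free-air correction = 0.3086 × 3324.9 = 1026.06 mGal
Free-air anomaly = 981516.46 − 982334.23 + (1026.06) = 208.29 mGal
Bouguer slab correction = 0.04193 × 2.56 × 3324.9 = 356.90 mGal
Simple Bouguer anomaly = 208.29 − (356.90) = -148.61 mGal
Complete Bouguer anomaly = -148.61 + 3.90 = -144.71 mGal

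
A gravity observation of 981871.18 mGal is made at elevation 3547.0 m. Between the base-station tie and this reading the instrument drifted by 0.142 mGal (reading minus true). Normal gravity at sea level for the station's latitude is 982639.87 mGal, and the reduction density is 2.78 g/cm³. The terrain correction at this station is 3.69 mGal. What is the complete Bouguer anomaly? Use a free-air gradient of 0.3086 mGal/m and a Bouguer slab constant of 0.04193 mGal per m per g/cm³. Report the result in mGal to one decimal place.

-84.0

Drift-corrected reading = 981871.18 − (0.142) = 981871.038 mGal
Free-air correction = 0.3086 × 3547.0 = 1094.60 mGal
Free-air anomaly = 981871.038 − 982639.87 + (1094.60) = 325.768 mGal
Bouguer slab correction = 0.04193 × 2.78 × 3547.0 = 413.46 mGal
Simple Bouguer anomaly = 325.768 − (413.46) = -87.692 mGal
Complete Bouguer anomaly = -87.692 + 3.69 = -84.002 mGal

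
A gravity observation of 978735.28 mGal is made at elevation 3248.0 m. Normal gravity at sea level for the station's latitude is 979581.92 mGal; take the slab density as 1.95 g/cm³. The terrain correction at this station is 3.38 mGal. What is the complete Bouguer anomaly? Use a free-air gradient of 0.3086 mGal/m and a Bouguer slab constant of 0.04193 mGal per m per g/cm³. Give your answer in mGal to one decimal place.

-106.5

Free-air correction = 0.3086 × 3248.0 = 1002.33 mGal
Free-air anomaly = 978735.28 − 979581.92 + (1002.33) = 155.69 mGal
Bouguer slab correction = 0.04193 × 1.95 × 3248.0 = 265.57 mGal
Simple Bouguer anomaly = 155.69 − (265.57) = -109.88 mGal
Complete Bouguer anomaly = -109.88 + 3.38 = -106.50 mGal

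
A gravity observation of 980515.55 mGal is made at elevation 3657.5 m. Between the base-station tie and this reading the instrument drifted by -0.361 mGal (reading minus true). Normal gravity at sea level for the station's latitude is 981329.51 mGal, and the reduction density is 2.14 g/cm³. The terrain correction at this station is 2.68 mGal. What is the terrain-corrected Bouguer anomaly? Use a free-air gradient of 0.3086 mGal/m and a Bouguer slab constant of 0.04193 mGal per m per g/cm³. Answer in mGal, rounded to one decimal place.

-10.4

Drift-corrected reading = 980515.55 − (-0.361) = 980515.911 mGal
Free-air correction = 0.3086 × 3657.5 = 1128.70 mGal
Free-air anomaly = 980515.911 − 981329.51 + (1128.70) = 315.101 mGal
Bouguer slab correction = 0.04193 × 2.14 × 3657.5 = 328.19 mGal
Simple Bouguer anomaly = 315.101 − (328.19) = -13.089 mGal
Complete Bouguer anomaly = -13.089 + 2.68 = -10.409 mGal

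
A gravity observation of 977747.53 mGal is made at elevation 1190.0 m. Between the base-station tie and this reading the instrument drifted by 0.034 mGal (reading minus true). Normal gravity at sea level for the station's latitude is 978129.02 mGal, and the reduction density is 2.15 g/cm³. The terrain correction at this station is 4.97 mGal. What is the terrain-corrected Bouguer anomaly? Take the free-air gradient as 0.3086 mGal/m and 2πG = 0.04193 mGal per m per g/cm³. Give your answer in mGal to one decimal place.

-116.6

Drift-corrected reading = 977747.53 − (0.034) = 977747.496 mGal
Free-air correction = 0.3086 × 1190.0 = 367.23 mGal
Free-air anomaly = 977747.496 − 978129.02 + (367.23) = -14.294 mGal
Bouguer slab correction = 0.04193 × 2.15 × 1190.0 = 107.28 mGal
Simple Bouguer anomaly = -14.294 − (107.28) = -121.574 mGal
Complete Bouguer anomaly = -121.574 + 4.97 = -116.604 mGal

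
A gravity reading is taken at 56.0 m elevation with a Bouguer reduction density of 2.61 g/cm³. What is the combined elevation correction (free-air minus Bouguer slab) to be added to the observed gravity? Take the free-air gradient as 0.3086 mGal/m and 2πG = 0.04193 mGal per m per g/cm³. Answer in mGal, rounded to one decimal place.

Combined gradient = 0.3086 − 0.04193 × 2.61 = 0.1991627 mGal/m
Combined elevation correction = 0.1991627 × 56.0 = 11.2 mGal

11.2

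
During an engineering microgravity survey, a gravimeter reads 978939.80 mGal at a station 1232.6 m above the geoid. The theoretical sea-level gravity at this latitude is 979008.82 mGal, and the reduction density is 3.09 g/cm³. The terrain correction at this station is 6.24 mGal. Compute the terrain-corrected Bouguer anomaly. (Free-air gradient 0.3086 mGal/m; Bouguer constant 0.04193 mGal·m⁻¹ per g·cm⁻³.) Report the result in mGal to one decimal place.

157.9

Free-air correction = 0.3086 × 1232.6 = 380.38 mGal
Free-air anomaly = 978939.80 − 979008.82 + (380.38) = 311.36 mGal
Bouguer slab correction = 0.04193 × 3.09 × 1232.6 = 159.70 mGal
Simple Bouguer anomaly = 311.36 − (159.70) = 151.66 mGal
Complete Bouguer anomaly = 151.66 + 6.24 = 157.90 mGal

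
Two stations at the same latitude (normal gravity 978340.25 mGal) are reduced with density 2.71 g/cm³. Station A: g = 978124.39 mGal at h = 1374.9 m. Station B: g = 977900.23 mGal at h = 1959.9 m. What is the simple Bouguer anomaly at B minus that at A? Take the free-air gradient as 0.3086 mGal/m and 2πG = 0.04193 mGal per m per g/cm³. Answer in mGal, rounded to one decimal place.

Δg_SB(A) = 978124.39 − 978340.25 + 0.3086×1374.9 − 0.04193×2.71×1374.9 = 52.20 mGal
Δg_SB(B) = 977900.23 − 978340.25 + 0.3086×1959.9 − 0.04193×2.71×1959.9 = -57.90 mGal
Difference = -57.90 − (52.20) = -110.10 mGal

-110.1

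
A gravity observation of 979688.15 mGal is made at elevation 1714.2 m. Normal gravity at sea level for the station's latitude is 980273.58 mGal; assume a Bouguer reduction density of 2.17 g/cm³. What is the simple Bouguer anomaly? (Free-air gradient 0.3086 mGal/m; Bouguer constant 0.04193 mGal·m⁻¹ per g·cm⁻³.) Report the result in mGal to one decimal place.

Free-air correction = 0.3086 × 1714.2 = 529.00 mGal
Free-air anomaly = 979688.15 − 980273.58 + (529.00) = -56.43 mGal
Bouguer slab correction = 0.04193 × 2.17 × 1714.2 = 155.97 mGal
Simple Bouguer anomaly = -56.43 − (155.97) = -212.40 mGal

-212.4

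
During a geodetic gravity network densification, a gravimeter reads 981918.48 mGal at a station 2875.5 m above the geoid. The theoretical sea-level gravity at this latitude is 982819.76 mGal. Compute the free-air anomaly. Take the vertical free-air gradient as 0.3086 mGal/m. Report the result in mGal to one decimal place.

-13.9

Free-air correction = 0.3086 × 2875.5 = 887.38 mGal
Free-air anomaly = 981918.48 − 982819.76 + (887.38) = -13.90 mGal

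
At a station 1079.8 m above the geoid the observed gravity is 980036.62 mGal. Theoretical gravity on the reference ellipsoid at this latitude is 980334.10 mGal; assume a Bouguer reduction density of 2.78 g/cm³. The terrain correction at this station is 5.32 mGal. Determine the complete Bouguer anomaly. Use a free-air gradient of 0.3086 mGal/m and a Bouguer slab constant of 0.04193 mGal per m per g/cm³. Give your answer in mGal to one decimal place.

-84.8

Free-air correction = 0.3086 × 1079.8 = 333.23 mGal
Free-air anomaly = 980036.62 − 980334.10 + (333.23) = 35.75 mGal
Bouguer slab correction = 0.04193 × 2.78 × 1079.8 = 125.87 mGal
Simple Bouguer anomaly = 35.75 − (125.87) = -90.12 mGal
Complete Bouguer anomaly = -90.12 + 5.32 = -84.80 mGal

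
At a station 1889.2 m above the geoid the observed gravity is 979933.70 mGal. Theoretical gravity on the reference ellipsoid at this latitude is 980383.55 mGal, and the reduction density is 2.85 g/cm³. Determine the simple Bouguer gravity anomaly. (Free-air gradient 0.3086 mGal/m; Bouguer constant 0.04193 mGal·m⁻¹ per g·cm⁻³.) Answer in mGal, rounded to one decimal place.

Free-air correction = 0.3086 × 1889.2 = 583.01 mGal
Free-air anomaly = 979933.70 − 980383.55 + (583.01) = 133.16 mGal
Bouguer slab correction = 0.04193 × 2.85 × 1889.2 = 225.76 mGal
Simple Bouguer anomaly = 133.16 − (225.76) = -92.60 mGal

-92.6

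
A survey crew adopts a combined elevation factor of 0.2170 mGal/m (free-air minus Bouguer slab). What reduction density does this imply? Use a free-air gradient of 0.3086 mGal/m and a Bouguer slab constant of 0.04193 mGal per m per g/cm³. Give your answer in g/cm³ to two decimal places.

2.18

0.2170 = 0.3086 − 0.04193 × ρ
ρ = (0.3086 − 0.2170) / 0.04193 = 2.18 g/cm³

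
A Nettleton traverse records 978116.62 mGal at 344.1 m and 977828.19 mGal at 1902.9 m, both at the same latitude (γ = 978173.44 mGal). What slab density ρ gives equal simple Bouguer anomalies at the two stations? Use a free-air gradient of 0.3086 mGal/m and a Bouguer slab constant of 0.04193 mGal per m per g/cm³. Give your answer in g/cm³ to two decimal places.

2.95

Δg_obs = 977828.19 − 978116.62 = -288.43 mGal over Δh = 1902.9 − 344.1 = 1558.8 m
Equal Bouguer anomalies ⇒ Δg_obs + (0.3086 − 0.04193ρ)·Δh = 0
0.3086 − 0.04193ρ = −Δg_obs/Δh = 0.18503
ρ = (0.3086 − 0.18503) / 0.04193 = 2.95 g/cm³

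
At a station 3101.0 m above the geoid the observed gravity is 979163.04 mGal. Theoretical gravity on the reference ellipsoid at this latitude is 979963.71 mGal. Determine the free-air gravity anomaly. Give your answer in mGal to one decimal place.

Free-air correction = 0.3086 × 3101.0 = 956.97 mGal
Free-air anomaly = 979163.04 − 979963.71 + (956.97) = 156.30 mGal

156.3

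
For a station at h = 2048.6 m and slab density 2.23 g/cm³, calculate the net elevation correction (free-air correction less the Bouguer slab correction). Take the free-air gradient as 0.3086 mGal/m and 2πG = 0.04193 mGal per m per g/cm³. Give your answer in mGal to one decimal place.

440.6

Combined gradient = 0.3086 − 0.04193 × 2.23 = 0.2150961 mGal/m
Combined elevation correction = 0.2150961 × 2048.6 = 440.6 mGal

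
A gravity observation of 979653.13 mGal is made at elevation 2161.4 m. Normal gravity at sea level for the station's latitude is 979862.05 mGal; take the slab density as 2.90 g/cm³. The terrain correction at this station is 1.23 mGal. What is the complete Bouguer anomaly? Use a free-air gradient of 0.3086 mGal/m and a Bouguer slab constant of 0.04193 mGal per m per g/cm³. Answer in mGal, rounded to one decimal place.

196.5

Free-air correction = 0.3086 × 2161.4 = 667.01 mGal
Free-air anomaly = 979653.13 − 979862.05 + (667.01) = 458.09 mGal
Bouguer slab correction = 0.04193 × 2.90 × 2161.4 = 262.82 mGal
Simple Bouguer anomaly = 458.09 − (262.82) = 195.27 mGal
Complete Bouguer anomaly = 195.27 + 1.23 = 196.50 mGal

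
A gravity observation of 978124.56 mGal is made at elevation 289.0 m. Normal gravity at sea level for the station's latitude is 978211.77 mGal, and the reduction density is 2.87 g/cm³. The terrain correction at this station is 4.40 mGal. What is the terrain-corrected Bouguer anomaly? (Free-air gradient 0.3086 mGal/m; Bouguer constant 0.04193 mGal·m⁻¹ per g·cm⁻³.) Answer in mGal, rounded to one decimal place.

-28.4

Free-air correction = 0.3086 × 289.0 = 89.19 mGal
Free-air anomaly = 978124.56 − 978211.77 + (89.19) = 1.98 mGal
Bouguer slab correction = 0.04193 × 2.87 × 289.0 = 34.78 mGal
Simple Bouguer anomaly = 1.98 − (34.78) = -32.80 mGal
Complete Bouguer anomaly = -32.80 + 4.40 = -28.40 mGal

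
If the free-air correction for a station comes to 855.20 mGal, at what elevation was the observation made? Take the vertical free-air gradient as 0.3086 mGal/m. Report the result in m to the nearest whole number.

2771

h = 855.20 / 0.3086 = 2771.22 m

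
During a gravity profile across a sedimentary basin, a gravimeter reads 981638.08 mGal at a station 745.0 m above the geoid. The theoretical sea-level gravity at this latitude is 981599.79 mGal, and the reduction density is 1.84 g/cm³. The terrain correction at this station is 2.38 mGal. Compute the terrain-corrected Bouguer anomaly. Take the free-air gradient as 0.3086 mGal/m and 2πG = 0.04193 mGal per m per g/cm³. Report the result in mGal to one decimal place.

Free-air correction = 0.3086 × 745.0 = 229.91 mGal
Free-air anomaly = 981638.08 − 981599.79 + (229.91) = 268.20 mGal
Bouguer slab correction = 0.04193 × 1.84 × 745.0 = 57.48 mGal
Simple Bouguer anomaly = 268.20 − (57.48) = 210.72 mGal
Complete Bouguer anomaly = 210.72 + 2.38 = 213.10 mGal

213.1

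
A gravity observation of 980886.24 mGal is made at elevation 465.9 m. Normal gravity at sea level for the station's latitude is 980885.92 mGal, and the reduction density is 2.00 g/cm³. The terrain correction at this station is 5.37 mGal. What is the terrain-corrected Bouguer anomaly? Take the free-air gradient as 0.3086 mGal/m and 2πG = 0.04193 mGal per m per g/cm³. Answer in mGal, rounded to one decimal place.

Free-air correction = 0.3086 × 465.9 = 143.78 mGal
Free-air anomaly = 980886.24 − 980885.92 + (143.78) = 144.10 mGal
Bouguer slab correction = 0.04193 × 2.00 × 465.9 = 39.07 mGal
Simple Bouguer anomaly = 144.10 − (39.07) = 105.03 mGal
Complete Bouguer anomaly = 105.03 + 5.37 = 110.40 mGal

110.4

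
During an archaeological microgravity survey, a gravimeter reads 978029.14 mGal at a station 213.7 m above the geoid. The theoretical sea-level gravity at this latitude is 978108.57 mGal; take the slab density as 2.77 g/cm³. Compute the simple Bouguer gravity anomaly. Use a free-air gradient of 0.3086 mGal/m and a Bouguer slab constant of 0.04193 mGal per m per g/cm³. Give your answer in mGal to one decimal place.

-38.3

Free-air correction = 0.3086 × 213.7 = 65.95 mGal
Free-air anomaly = 978029.14 − 978108.57 + (65.95) = -13.48 mGal
Bouguer slab correction = 0.04193 × 2.77 × 213.7 = 24.82 mGal
Simple Bouguer anomaly = -13.48 − (24.82) = -38.30 mGal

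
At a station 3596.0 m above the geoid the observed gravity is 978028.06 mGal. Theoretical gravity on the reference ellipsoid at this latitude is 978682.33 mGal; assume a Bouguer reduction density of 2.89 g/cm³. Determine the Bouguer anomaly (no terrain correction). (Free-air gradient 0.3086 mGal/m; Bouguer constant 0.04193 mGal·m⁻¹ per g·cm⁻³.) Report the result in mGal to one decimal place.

19.7

Free-air correction = 0.3086 × 3596.0 = 1109.73 mGal
Free-air anomaly = 978028.06 − 978682.33 + (1109.73) = 455.46 mGal
Bouguer slab correction = 0.04193 × 2.89 × 3596.0 = 435.76 mGal
Simple Bouguer anomaly = 455.46 − (435.76) = 19.70 mGal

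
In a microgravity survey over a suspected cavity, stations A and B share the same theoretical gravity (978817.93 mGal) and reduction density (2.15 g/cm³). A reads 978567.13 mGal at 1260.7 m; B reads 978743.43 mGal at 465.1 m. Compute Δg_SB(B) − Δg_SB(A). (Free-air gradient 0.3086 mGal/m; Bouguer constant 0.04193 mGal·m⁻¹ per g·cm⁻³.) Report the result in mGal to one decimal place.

Δg_SB(A) = 978567.13 − 978817.93 + 0.3086×1260.7 − 0.04193×2.15×1260.7 = 24.60 mGal
Δg_SB(B) = 978743.43 − 978817.93 + 0.3086×465.1 − 0.04193×2.15×465.1 = 27.10 mGal
Difference = 27.10 − (24.60) = 2.50 mGal

2.5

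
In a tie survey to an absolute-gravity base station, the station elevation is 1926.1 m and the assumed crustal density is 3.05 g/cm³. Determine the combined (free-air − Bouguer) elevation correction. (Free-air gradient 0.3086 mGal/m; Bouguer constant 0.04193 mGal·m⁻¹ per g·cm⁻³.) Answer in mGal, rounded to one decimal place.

348.1

Combined gradient = 0.3086 − 0.04193 × 3.05 = 0.1807135 mGal/m
Combined elevation correction = 0.1807135 × 1926.1 = 348.1 mGal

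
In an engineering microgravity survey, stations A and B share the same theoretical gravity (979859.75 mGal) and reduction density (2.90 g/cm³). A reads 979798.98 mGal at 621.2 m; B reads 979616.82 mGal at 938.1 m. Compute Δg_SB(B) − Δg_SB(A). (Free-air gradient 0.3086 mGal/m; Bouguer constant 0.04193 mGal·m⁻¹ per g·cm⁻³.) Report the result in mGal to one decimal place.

-122.9

Δg_SB(A) = 979798.98 − 979859.75 + 0.3086×621.2 − 0.04193×2.90×621.2 = 55.40 mGal
Δg_SB(B) = 979616.82 − 979859.75 + 0.3086×938.1 − 0.04193×2.90×938.1 = -67.50 mGal
Difference = -67.50 − (55.40) = -122.90 mGal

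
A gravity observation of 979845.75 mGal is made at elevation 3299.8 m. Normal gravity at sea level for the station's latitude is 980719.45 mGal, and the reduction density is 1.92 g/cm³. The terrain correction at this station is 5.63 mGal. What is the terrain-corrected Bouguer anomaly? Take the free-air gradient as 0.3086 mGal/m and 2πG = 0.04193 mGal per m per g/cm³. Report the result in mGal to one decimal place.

-115.4

Free-air correction = 0.3086 × 3299.8 = 1018.32 mGal
Free-air anomaly = 979845.75 − 980719.45 + (1018.32) = 144.62 mGal
Bouguer slab correction = 0.04193 × 1.92 × 3299.8 = 265.65 mGal
Simple Bouguer anomaly = 144.62 − (265.65) = -121.03 mGal
Complete Bouguer anomaly = -121.03 + 5.63 = -115.40 mGal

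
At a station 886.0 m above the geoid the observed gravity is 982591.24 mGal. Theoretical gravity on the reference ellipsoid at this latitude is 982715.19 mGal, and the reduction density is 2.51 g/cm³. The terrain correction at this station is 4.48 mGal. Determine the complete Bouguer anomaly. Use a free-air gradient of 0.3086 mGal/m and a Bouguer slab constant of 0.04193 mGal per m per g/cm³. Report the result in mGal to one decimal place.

60.7

Free-air correction = 0.3086 × 886.0 = 273.42 mGal
Free-air anomaly = 982591.24 − 982715.19 + (273.42) = 149.47 mGal
Bouguer slab correction = 0.04193 × 2.51 × 886.0 = 93.25 mGal
Simple Bouguer anomaly = 149.47 − (93.25) = 56.22 mGal
Complete Bouguer anomaly = 56.22 + 4.48 = 60.70 mGal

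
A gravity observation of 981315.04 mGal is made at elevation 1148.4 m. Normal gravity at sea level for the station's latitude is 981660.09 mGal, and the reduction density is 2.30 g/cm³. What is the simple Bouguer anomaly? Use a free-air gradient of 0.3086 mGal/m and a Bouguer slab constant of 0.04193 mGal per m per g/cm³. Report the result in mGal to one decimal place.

Free-air correction = 0.3086 × 1148.4 = 354.40 mGal
Free-air anomaly = 981315.04 − 981660.09 + (354.40) = 9.35 mGal
Bouguer slab correction = 0.04193 × 2.30 × 1148.4 = 110.75 mGal
Simple Bouguer anomaly = 9.35 − (110.75) = -101.40 mGal

-101.4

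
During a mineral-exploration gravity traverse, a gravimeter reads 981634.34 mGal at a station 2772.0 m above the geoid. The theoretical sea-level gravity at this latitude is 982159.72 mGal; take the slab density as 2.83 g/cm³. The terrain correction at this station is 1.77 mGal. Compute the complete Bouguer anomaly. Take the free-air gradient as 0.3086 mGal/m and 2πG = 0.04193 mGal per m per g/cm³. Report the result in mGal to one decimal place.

Free-air correction = 0.3086 × 2772.0 = 855.44 mGal
Free-air anomaly = 981634.34 − 982159.72 + (855.44) = 330.06 mGal
Bouguer slab correction = 0.04193 × 2.83 × 2772.0 = 328.93 mGal
Simple Bouguer anomaly = 330.06 − (328.93) = 1.13 mGal
Complete Bouguer anomaly = 1.13 + 1.77 = 2.90 mGal

2.9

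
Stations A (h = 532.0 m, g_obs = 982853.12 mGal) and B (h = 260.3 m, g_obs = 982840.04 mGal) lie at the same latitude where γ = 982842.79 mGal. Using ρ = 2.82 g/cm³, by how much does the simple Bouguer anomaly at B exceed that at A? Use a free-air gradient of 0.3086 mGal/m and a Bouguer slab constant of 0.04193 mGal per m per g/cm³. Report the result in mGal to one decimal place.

Δg_SB(A) = 982853.12 − 982842.79 + 0.3086×532.0 − 0.04193×2.82×532.0 = 111.60 mGal
Δg_SB(B) = 982840.04 − 982842.79 + 0.3086×260.3 − 0.04193×2.82×260.3 = 46.80 mGal
Difference = 46.80 − (111.60) = -64.80 mGal

-64.8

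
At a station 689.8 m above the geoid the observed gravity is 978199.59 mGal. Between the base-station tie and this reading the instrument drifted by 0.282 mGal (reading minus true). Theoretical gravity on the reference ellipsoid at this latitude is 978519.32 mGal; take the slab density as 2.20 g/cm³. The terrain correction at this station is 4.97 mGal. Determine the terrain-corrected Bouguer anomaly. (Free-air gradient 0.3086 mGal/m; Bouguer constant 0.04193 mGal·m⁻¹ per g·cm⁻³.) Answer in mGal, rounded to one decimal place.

Drift-corrected reading = 978199.59 − (0.282) = 978199.308 mGal
Free-air correction = 0.3086 × 689.8 = 212.87 mGal
Free-air anomaly = 978199.308 − 978519.32 + (212.87) = -107.142 mGal
Bouguer slab correction = 0.04193 × 2.20 × 689.8 = 63.63 mGal
Simple Bouguer anomaly = -107.142 − (63.63) = -170.772 mGal
Complete Bouguer anomaly = -170.772 + 4.97 = -165.802 mGal

-165.8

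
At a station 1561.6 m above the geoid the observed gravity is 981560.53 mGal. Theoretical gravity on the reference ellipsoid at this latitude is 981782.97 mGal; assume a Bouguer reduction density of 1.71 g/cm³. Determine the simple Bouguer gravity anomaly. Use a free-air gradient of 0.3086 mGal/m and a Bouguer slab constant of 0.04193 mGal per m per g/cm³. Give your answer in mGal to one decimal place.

147.5

Free-air correction = 0.3086 × 1561.6 = 481.91 mGal
Free-air anomaly = 981560.53 − 981782.97 + (481.91) = 259.47 mGal
Bouguer slab correction = 0.04193 × 1.71 × 1561.6 = 111.97 mGal
Simple Bouguer anomaly = 259.47 − (111.97) = 147.50 mGal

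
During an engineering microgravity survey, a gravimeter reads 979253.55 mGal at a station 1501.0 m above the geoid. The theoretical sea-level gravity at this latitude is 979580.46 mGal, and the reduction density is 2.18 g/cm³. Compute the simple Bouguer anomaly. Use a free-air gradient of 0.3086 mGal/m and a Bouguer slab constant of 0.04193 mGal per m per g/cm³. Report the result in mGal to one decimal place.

Free-air correction = 0.3086 × 1501.0 = 463.21 mGal
Free-air anomaly = 979253.55 − 979580.46 + (463.21) = 136.30 mGal
Bouguer slab correction = 0.04193 × 2.18 × 1501.0 = 137.20 mGal
Simple Bouguer anomaly = 136.30 − (137.20) = -0.90 mGal

-0.9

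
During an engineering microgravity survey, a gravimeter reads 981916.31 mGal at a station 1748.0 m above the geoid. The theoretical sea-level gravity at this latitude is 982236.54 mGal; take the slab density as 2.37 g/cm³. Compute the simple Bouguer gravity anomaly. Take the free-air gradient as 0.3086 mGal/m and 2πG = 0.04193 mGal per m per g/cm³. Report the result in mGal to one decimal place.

Free-air correction = 0.3086 × 1748.0 = 539.43 mGal
Free-air anomaly = 981916.31 − 982236.54 + (539.43) = 219.20 mGal
Bouguer slab correction = 0.04193 × 2.37 × 1748.0 = 173.71 mGal
Simple Bouguer anomaly = 219.20 − (173.71) = 45.49 mGal

45.5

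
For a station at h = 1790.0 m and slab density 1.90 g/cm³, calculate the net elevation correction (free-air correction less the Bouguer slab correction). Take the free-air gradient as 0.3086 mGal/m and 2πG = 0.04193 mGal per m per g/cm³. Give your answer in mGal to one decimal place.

409.8

Combined gradient = 0.3086 − 0.04193 × 1.90 = 0.2289330 mGal/m
Combined elevation correction = 0.2289330 × 1790.0 = 409.8 mGal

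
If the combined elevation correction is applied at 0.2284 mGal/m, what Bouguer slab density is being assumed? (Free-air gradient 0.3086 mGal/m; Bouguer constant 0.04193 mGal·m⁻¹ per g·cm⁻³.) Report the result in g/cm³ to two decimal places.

1.91

0.2284 = 0.3086 − 0.04193 × ρ
ρ = (0.3086 − 0.2284) / 0.04193 = 1.91 g/cm³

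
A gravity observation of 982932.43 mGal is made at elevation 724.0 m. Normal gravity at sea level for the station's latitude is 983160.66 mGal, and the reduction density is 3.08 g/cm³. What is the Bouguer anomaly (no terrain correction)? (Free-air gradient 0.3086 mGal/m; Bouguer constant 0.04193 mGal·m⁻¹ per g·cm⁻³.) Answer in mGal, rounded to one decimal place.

-98.3

Free-air correction = 0.3086 × 724.0 = 223.43 mGal
Free-air anomaly = 982932.43 − 983160.66 + (223.43) = -4.80 mGal
Bouguer slab correction = 0.04193 × 3.08 × 724.0 = 93.50 mGal
Simple Bouguer anomaly = -4.80 − (93.50) = -98.30 mGal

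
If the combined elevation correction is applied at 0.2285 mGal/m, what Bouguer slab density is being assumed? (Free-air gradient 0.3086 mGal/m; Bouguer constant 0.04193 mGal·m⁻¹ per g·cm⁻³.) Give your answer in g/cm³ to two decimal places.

1.91

0.2285 = 0.3086 − 0.04193 × ρ
ρ = (0.3086 − 0.2285) / 0.04193 = 1.91 g/cm³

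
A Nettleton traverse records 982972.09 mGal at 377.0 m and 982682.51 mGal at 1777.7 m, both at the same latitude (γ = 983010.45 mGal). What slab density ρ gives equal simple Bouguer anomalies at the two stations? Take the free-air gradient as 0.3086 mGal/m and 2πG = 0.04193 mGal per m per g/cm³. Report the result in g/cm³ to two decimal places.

Δg_obs = 982682.51 − 982972.09 = -289.58 mGal over Δh = 1777.7 − 377.0 = 1400.7 m
Equal Bouguer anomalies ⇒ Δg_obs + (0.3086 − 0.04193ρ)·Δh = 0
0.3086 − 0.04193ρ = −Δg_obs/Δh = 0.20674
ρ = (0.3086 − 0.20674) / 0.04193 = 2.43 g/cm³

2.43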